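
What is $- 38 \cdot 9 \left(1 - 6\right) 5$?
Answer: $8550$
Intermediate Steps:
$- 38 \cdot 9 \left(1 - 6\right) 5 = - 38 \cdot 9 \left(-5\right) 5 = - 38 \left(\left(-45\right) 5\right) = \left(-38\right) \left(-225\right) = 8550$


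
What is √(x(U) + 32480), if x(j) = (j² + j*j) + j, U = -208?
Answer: 60*√33 ≈ 344.67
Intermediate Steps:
x(j) = j + 2*j² (x(j) = (j² + j²) + j = 2*j² + j = j + 2*j²)
√(x(U) + 32480) = √(-208*(1 + 2*(-208)) + 32480) = √(-208*(1 - 416) + 32480) = √(-208*(-415) + 32480) = √(86320 + 32480) = √118800 = 60*√33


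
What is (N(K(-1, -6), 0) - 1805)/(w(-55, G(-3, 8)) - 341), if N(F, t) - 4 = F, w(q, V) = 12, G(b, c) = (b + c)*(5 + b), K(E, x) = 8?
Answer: 1793/329 ≈ 5.4498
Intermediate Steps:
G(b, c) = (5 + b)*(b + c)
N(F, t) = 4 + F
(N(K(-1, -6), 0) - 1805)/(w(-55, G(-3, 8)) - 341) = ((4 + 8) - 1805)/(12 - 341) = (12 - 1805)/(-329) = -1793*(-1/329) = 1793/329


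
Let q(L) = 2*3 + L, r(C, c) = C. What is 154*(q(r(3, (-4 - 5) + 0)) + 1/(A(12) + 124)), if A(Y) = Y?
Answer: 94325/68 ≈ 1387.1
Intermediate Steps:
q(L) = 6 + L
154*(q(r(3, (-4 - 5) + 0)) + 1/(A(12) + 124)) = 154*((6 + 3) + 1/(12 + 124)) = 154*(9 + 1/136) = 154*(1225/136) = 94325/68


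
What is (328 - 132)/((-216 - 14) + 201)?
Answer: -196/29 ≈ -6.7586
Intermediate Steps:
(328 - 132)/((-216 - 14) + 201) = 196/(-230 + 201) = 196/(-29) = 196*(-1/29) = -196/29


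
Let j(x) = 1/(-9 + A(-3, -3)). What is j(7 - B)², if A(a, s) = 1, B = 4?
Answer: 1/64 ≈ 0.015625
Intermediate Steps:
j(x) = -⅛ (j(x) = 1/(-9 + 1) = 1/(-8) = -⅛)
j(7 - B)² = (-⅛)² = 1/64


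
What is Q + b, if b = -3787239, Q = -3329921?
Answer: -7117160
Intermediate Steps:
Q + b = -3329921 - 3787239 = -7117160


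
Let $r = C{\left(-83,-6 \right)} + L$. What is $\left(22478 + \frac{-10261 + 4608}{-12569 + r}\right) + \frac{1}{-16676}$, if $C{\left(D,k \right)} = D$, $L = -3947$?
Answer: $\frac{51422440781}{2287644} \approx 22478.0$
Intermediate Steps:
$r = -4030$ ($r = -83 - 3947 = -4030$)
$\left(22478 + \frac{-10261 + 4608}{-12569 + r}\right) + \frac{1}{-16676} = \left(22478 + \frac{-10261 + 4608}{-12569 - 4030}\right) + \frac{1}{-16676} = \left(22478 - \frac{5653}{-16599}\right) - \frac{1}{16676} = \left(22478 - - \frac{5653}{16599}\right) - \frac{1}{16676} = \left(22478 + \frac{5653}{16599}\right) - \frac{1}{16676} = \frac{373117975}{16599} - \frac{1}{16676} = \frac{51422440781}{2287644}$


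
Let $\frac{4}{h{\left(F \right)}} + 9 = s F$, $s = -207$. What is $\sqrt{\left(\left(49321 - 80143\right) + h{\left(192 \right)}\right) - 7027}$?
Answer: $\frac{i \sqrt{6645868116517}}{13251} \approx 194.55 i$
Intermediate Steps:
$h{\left(F \right)} = \frac{4}{-9 - 207 F}$
$\sqrt{\left(\left(49321 - 80143\right) + h{\left(192 \right)}\right) - 7027} = \sqrt{\left(\left(49321 - 80143\right) + \frac{4}{9 \left(-1 - 4416\right)}\right) - 7027} = \sqrt{\left(-30822 + \frac{4}{9 \left(-1 - 4416\right)}\right) - 7027} = \sqrt{\left(-30822 + \frac{4}{9 \left(-4417\right)}\right) - 7027} = \sqrt{\left(-30822 + \frac{4}{9} \left(- \frac{1}{4417}\right)\right) - 7027} = \sqrt{\left(-30822 - \frac{4}{39753}\right) - 7027} = \sqrt{- \frac{1225266970}{39753} - 7027} = \sqrt{- \frac{1504611301}{39753}} = \frac{i \sqrt{6645868116517}}{13251}$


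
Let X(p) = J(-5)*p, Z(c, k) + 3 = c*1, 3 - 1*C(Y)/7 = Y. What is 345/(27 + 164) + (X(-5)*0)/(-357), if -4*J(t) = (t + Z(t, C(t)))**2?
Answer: 345/191 ≈ 1.8063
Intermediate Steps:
C(Y) = 21 - 7*Y
Z(c, k) = -3 + c (Z(c, k) = -3 + c*1 = -3 + c)
J(t) = -(-3 + 2*t)**2/4 (J(t) = -(t + (-3 + t))**2/4 = -(-3 + 2*t)**2/4)
X(p) = -169*p/4 (X(p) = (-(-3 + 2*(-5))**2/4)*p = (-(-3 - 10)**2/4)*p = (-1/4*(-13)**2)*p = (-1/4*169)*p = -169*p/4)
345/(27 + 164) + (X(-5)*0)/(-357) = 345/(27 + 164) + (-169/4*(-5)*0)/(-357) = 345/191 + ((845/4)*0)*(-1/357) = 345*(1/191) + 0*(-1/357) = 345/191 + 0 = 345/191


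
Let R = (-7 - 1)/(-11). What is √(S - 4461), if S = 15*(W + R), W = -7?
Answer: I*√551166/11 ≈ 67.491*I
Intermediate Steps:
R = 8/11 (R = -8*(-1/11) = 8/11 ≈ 0.72727)
S = -1035/11 (S = 15*(-7 + 8/11) = 15*(-69/11) = -1035/11 ≈ -94.091)
√(S - 4461) = √(-1035/11 - 4461) = √(-50106/11) = I*√551166/11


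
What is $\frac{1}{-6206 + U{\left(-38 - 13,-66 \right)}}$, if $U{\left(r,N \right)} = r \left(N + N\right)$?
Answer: $\frac{1}{526} \approx 0.0019011$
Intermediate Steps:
$U{\left(r,N \right)} = 2 N r$ ($U{\left(r,N \right)} = r 2 N = 2 N r$)
$\frac{1}{-6206 + U{\left(-38 - 13,-66 \right)}} = \frac{1}{-6206 + 2 \left(-66\right) \left(-38 - 13\right)} = \frac{1}{-6206 + 2 \left(-66\right) \left(-51\right)} = \frac{1}{-6206 + 6732} = \frac{1}{526}$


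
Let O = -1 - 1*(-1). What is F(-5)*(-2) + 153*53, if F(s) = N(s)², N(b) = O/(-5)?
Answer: 8109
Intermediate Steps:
O = 0 (O = -1 + 1 = 0)
N(b) = 0 (N(b) = 0/(-5) = 0*(-⅕) = 0)
F(s) = 0 (F(s) = 0² = 0)
F(-5)*(-2) + 153*53 = 0*(-2) + 153*53 = 0 + 8109 = 8109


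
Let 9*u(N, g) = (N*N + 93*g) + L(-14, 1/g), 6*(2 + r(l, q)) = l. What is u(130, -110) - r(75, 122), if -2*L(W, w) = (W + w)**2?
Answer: 156752419/217800 ≈ 719.71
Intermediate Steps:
L(W, w) = -(W + w)**2/2
r(l, q) = -2 + l/6
u(N, g) = -(-14 + 1/g)**2/18 + N**2/9 + 31*g/3 (u(N, g) = ((N*N + 93*g) - (-14 + 1/g)**2/2)/9 = ((N**2 + 93*g) - (-14 + 1/g)**2/2)/9 = (N**2 + 93*g - (-14 + 1/g)**2/2)/9 = -(-14 + 1/g)**2/18 + N**2/9 + 31*g/3)
u(130, -110) - r(75, 122) = ((1/9)*130**2 + (31/3)*(-110) - 1/18*(-1 + 14*(-110))**2/(-110)**2) - (-2 + (1/6)*75) = ((1/9)*16900 - 3410/3 - 1/18*1/12100*(-1 - 1540)**2) - (-2 + 25/2) = (16900/9 - 3410/3 - 1/18*1/12100*(-1541)**2) - 1*21/2 = (16900/9 - 3410/3 - 1/18*1/12100*2374681) - 21/2 = (16900/9 - 3410/3 - 2374681/217800) - 21/2 = 159039319/217800 - 21/2 = 156752419/217800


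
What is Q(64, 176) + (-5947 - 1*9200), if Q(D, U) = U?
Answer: -14971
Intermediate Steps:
Q(64, 176) + (-5947 - 1*9200) = 176 + (-5947 - 1*9200) = 176 + (-5947 - 9200) = 176 - 15147 = -14971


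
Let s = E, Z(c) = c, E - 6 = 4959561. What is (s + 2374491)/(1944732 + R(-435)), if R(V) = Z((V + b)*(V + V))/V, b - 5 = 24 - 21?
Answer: 3667029/971939 ≈ 3.7729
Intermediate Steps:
E = 4959567 (E = 6 + 4959561 = 4959567)
b = 8 (b = 5 + (24 - 21) = 5 + 3 = 8)
s = 4959567
R(V) = 16 + 2*V (R(V) = ((V + 8)*(V + V))/V = ((8 + V)*(2*V))/V = (2*V*(8 + V))/V = 16 + 2*V)
(s + 2374491)/(1944732 + R(-435)) = (4959567 + 2374491)/(1944732 + (16 + 2*(-435))) = 7334058/(1944732 + (16 - 870)) = 7334058/(1944732 - 854) = 7334058/1943878 = 7334058*(1/1943878) = 3667029/971939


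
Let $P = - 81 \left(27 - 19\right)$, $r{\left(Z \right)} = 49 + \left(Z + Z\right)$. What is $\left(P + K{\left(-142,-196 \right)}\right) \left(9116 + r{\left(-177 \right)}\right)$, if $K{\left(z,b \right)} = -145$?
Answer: $-6987123$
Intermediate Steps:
$r{\left(Z \right)} = 49 + 2 Z$
$P = -648$ ($P = \left(-81\right) 8 = -648$)
$\left(P + K{\left(-142,-196 \right)}\right) \left(9116 + r{\left(-177 \right)}\right) = \left(-648 - 145\right) \left(9116 + \left(49 + 2 \left(-177\right)\right)\right) = - 793 \left(9116 + \left(49 - 354\right)\right) = - 793 \left(9116 - 305\right) = \left(-793\right) 8811 = -6987123$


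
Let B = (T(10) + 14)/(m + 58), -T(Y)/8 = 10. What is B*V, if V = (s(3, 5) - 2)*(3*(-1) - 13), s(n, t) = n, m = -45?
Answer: 1056/13 ≈ 81.231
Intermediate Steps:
T(Y) = -80 (T(Y) = -8*10 = -80)
B = -66/13 (B = (-80 + 14)/(-45 + 58) = -66/13 ≈ -5.0769)
V = -16 (V = (3 - 2)*(3*(-1) - 13) = 1*(-3 - 13) = 1*(-16) = -16)
B*V = -66/13*(-16) = 1056/13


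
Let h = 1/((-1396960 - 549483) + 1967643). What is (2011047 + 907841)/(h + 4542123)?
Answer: 8840060800/13756143943 ≈ 0.64263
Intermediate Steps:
h = 1/21200 (h = 1/(-1946443 + 1967643) = 1/21200 ≈ 4.7170e-5)
(2011047 + 907841)/(h + 4542123) = (2011047 + 907841)/(1/21200 + 4542123) = 2918888/(96293007601/21200) = 2918888*(21200/96293007601) = 8840060800/13756143943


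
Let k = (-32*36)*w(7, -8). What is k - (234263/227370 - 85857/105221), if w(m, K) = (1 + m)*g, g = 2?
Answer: -440974116609673/23924098770 ≈ -18432.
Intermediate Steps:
w(m, K) = 2 + 2*m (w(m, K) = (1 + m)*2 = 2 + 2*m)
k = -18432 (k = (-32*36)*(2 + 2*7) = -1152*(2 + 14) = -1152*16 = -18432)
k - (234263/227370 - 85857/105221) = -18432 - (234263/227370 - 85857/105221) = -18432 - 1*5128081033/23924098770 = -18432 - 5128081033/23924098770 = -440974116609673/23924098770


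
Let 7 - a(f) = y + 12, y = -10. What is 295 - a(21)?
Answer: 290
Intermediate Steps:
a(f) = 5 (a(f) = 7 - (-10 + 12) = 7 - 1*2 = 7 - 2 = 5)
295 - a(21) = 295 - 1*5 = 295 - 5 = 290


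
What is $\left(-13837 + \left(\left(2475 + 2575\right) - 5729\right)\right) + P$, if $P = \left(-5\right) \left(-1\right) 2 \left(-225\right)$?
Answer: $-16766$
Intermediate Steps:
$P = -2250$ ($P = 5 \cdot 2 \left(-225\right) = 10 \left(-225\right) = -2250$)
$\left(-13837 + \left(\left(2475 + 2575\right) - 5729\right)\right) + P = \left(-13837 + \left(\left(2475 + 2575\right) - 5729\right)\right) - 2250 = \left(-13837 + \left(5050 - 5729\right)\right) - 2250 = \left(-13837 - 679\right) - 2250 = -14516 - 2250 = -16766$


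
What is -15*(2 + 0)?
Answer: -30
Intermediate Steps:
-15*(2 + 0) = -15*2 = -30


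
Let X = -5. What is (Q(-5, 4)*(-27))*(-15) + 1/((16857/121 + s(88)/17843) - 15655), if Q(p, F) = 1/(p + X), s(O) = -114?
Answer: -1356688424477/33498426308 ≈ -40.500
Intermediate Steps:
Q(p, F) = 1/(-5 + p) (Q(p, F) = 1/(p - 5) = 1/(-5 + p))
(Q(-5, 4)*(-27))*(-15) + 1/((16857/121 + s(88)/17843) - 15655) = (-27/(-5 - 5))*(-15) + 1/((16857/121 - 114/17843) - 15655) = (-27/(-10))*(-15) + 1/((16857*(1/121) - 114*1/17843) - 15655) = -⅒*(-27)*(-15) + 1/((16857/121 - 114/17843) - 15655) = (27/10)*(-15) + 1/(300765657/2159003 - 15655) = -81/2 + 1/(-33498426308/2159003) = -81/2 - 2159003/33498426308 = -1356688424477/33498426308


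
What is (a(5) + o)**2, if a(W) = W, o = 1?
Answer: 36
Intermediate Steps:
(a(5) + o)**2 = (5 + 1)**2 = 6**2 = 36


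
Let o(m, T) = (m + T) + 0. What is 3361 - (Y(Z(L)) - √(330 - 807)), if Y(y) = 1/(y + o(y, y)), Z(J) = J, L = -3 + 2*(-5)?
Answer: 131080/39 + 3*I*√53 ≈ 3361.0 + 21.84*I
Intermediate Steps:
L = -13 (L = -3 - 10 = -13)
o(m, T) = T + m (o(m, T) = (T + m) + 0 = T + m)
Y(y) = 1/(3*y) (Y(y) = 1/(y + (y + y)) = 1/(y + 2*y) = 1/(3*y))
3361 - (Y(Z(L)) - √(330 - 807)) = 3361 - ((⅓)/(-13) - √(330 - 807)) = 3361 - ((⅓)*(-1/13) - √(-477)) = 3361 - (-1/39 - 3*I*√53) = 3361 + (1/39 + 3*I*√53) = 131080/39 + 3*I*√53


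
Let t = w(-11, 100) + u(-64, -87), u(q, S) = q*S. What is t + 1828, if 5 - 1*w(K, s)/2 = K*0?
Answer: 7406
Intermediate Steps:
w(K, s) = 10 (w(K, s) = 10 - 2*K*0 = 10 - 2*0 = 10 + 0 = 10)
u(q, S) = S*q
t = 5578 (t = 10 - 87*(-64) = 10 + 5568 = 5578)
t + 1828 = 5578 + 1828 = 7406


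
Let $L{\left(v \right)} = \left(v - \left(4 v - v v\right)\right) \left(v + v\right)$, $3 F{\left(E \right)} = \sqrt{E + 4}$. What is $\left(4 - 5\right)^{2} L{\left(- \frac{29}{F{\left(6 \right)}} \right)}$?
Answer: $- \frac{22707}{5} - \frac{658503 \sqrt{10}}{50} \approx -46189.0$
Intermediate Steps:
$F{\left(E \right)} = \frac{\sqrt{4 + E}}{3}$ ($F{\left(E \right)} = \frac{\sqrt{E + 4}}{3} = \frac{\sqrt{4 + E}}{3}$)
$L{\left(v \right)} = 2 v \left(v^{2} - 3 v\right)$ ($L{\left(v \right)} = \left(v + \left(v^{2} - 4 v\right)\right) 2 v = \left(v^{2} - 3 v\right) 2 v = 2 v \left(v^{2} - 3 v\right)$)
$\left(4 - 5\right)^{2} L{\left(- \frac{29}{F{\left(6 \right)}} \right)} = \left(4 - 5\right)^{2} \cdot 2 \left(- \frac{29}{\frac{1}{3} \sqrt{4 + 6}}\right)^{2} \left(-3 - \frac{29}{\frac{1}{3} \sqrt{4 + 6}}\right) = \left(-1\right)^{2} \cdot 2 \left(- \frac{29}{\frac{1}{3} \sqrt{10}}\right)^{2} \left(-3 - \frac{29}{\frac{1}{3} \sqrt{10}}\right) = 1 \cdot 2 \left(- 29 \frac{3 \sqrt{10}}{10}\right)^{2} \left(-3 - 29 \frac{3 \sqrt{10}}{10}\right) = 1 \cdot 2 \left(- \frac{87 \sqrt{10}}{10}\right)^{2} \left(-3 - \frac{87 \sqrt{10}}{10}\right) = 1 \cdot 2 \cdot \frac{7569}{10} \left(-3 - \frac{87 \sqrt{10}}{10}\right) = 1 \left(- \frac{22707}{5} - \frac{658503 \sqrt{10}}{50}\right) = - \frac{22707}{5} - \frac{658503 \sqrt{10}}{50}$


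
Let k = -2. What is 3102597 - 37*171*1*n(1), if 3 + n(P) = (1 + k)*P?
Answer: 3127905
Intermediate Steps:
n(P) = -3 - P (n(P) = -3 + (1 - 2)*P = -3 - P)
3102597 - 37*171*1*n(1) = 3102597 - 37*171*1*(-3 - 1*1) = 3102597 - 6327*1*(-3 - 1) = 3102597 - 6327*1*(-4) = 3102597 - 6327*(-4) = 3102597 - 1*(-25308) = 3102597 + 25308 = 3127905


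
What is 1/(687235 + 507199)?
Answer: 1/1194434 ≈ 8.3722e-7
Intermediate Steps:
1/(687235 + 507199) = 1/1194434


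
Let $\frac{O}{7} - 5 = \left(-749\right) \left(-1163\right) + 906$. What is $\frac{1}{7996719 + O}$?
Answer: $\frac{1}{14100705} \approx 7.0918 \cdot 10^{-8}$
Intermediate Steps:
$O = 6103986$ ($O = 35 + 7 \left(\left(-749\right) \left(-1163\right) + 906\right) = 35 + 7 \left(871087 + 906\right) = 35 + 7 \cdot 871993 = 35 + 6103951 = 6103986$)
$\frac{1}{7996719 + O} = \frac{1}{7996719 + 6103986} = \frac{1}{14100705}$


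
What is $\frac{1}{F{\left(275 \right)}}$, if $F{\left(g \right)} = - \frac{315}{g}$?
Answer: $- \frac{55}{63} \approx -0.87302$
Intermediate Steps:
$\frac{1}{F{\left(275 \right)}} = \frac{1}{\left(-315\right) \frac{1}{275}} = \frac{1}{- \frac{63}{55}} = - \frac{55}{63}$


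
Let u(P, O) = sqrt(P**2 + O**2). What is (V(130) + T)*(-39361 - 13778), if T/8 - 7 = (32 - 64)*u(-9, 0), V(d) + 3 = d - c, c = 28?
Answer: 114195711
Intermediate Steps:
V(d) = -31 + d (V(d) = -3 + (d - 1*28) = -3 + (d - 28) = -3 + (-28 + d) = -31 + d)
u(P, O) = sqrt(O**2 + P**2)
T = -2248 (T = 56 + 8*((32 - 64)*sqrt(0**2 + (-9)**2)) = 56 + 8*(-32*sqrt(0 + 81)) = 56 + 8*(-32*sqrt(81)) = 56 + 8*(-32*9) = 56 + 8*(-288) = 56 - 2304 = -2248)
(V(130) + T)*(-39361 - 13778) = ((-31 + 130) - 2248)*(-39361 - 13778) = (99 - 2248)*(-53139) = -2149*(-53139) = 114195711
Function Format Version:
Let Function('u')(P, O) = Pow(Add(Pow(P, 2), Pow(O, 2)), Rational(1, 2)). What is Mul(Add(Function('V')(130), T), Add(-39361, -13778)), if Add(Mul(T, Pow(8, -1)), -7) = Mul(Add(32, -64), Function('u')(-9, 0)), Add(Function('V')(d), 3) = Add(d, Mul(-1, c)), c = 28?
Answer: 114195711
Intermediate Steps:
Function('V')(d) = Add(-31, d) (Function('V')(d) = Add(-3, Add(d, Mul(-1, 28))) = Add(-3, Add(d, -28)) = Add(-3, Add(-28, d)) = Add(-31, d))
Function('u')(P, O) = Pow(Add(Pow(O, 2), Pow(P, 2)), Rational(1, 2))
T = -2248 (T = Add(56, Mul(8, Mul(Add(32, -64), Pow(Add(Pow(0, 2), Pow(-9, 2)), Rational(1, 2))))) = Add(56, Mul(8, Mul(-32, Pow(Add(0, 81), Rational(1, 2))))) = Add(56, Mul(8, Mul(-32, Pow(81, Rational(1, 2))))) = Add(56, Mul(8, Mul(-32, 9))) = Add(56, Mul(8, -288)) = Add(56, -2304) = -2248)
Mul(Add(Function('V')(130), T), Add(-39361, -13778)) = Mul(Add(Add(-31, 130), -2248), Add(-39361, -13778)) = Mul(Add(99, -2248), -53139) = Mul(-2149, -53139) = 114195711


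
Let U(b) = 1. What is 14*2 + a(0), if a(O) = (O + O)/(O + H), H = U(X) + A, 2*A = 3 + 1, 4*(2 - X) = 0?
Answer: 28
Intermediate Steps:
X = 2 (X = 2 - 1/4*0 = 2 + 0 = 2)
A = 2 (A = (3 + 1)/2 = (1/2)*4 = 2)
H = 3 (H = 1 + 2 = 3)
a(O) = 2*O/(3 + O) (a(O) = (O + O)/(O + 3) = (2*O)/(3 + O) = 2*O/(3 + O))
14*2 + a(0) = 14*2 + 2*0/(3 + 0) = 28 + 2*0/3 = 28 + 2*0*(1/3) = 28 + 0 = 28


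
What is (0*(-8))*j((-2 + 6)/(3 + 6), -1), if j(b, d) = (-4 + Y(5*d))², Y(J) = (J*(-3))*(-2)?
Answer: 0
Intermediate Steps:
Y(J) = 6*J (Y(J) = -3*J*(-2) = 6*J)
j(b, d) = (-4 + 30*d)² (j(b, d) = (-4 + 6*(5*d))² = (-4 + 30*d)²)
(0*(-8))*j((-2 + 6)/(3 + 6), -1) = (0*(-8))*(4*(-2 + 15*(-1))²) = 0*(4*(-2 - 15)²) = 0*(4*(-17)²) = 0*(4*289) = 0*1156 = 0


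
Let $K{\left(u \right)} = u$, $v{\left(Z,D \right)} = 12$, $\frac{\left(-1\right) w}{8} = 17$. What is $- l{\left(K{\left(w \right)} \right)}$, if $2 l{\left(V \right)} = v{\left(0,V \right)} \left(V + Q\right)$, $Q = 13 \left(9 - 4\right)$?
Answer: $426$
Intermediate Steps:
$w = -136$ ($w = \left(-8\right) 17 = -136$)
$Q = 65$ ($Q = 13 \cdot 5 = 65$)
$l{\left(V \right)} = 390 + 6 V$ ($l{\left(V \right)} = \frac{12 \left(V + 65\right)}{2} = \frac{12 \left(65 + V\right)}{2} = \frac{780 + 12 V}{2} = 390 + 6 V$)
$- l{\left(K{\left(w \right)} \right)} = - (390 + 6 \left(-136\right)) = - (390 - 816) = \left(-1\right) \left(-426\right) = 426$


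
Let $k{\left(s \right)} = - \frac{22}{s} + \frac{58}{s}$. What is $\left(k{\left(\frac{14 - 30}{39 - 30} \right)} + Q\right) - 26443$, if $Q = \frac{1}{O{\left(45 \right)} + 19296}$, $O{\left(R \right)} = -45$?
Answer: $- \frac{2037776099}{77004} \approx -26463.0$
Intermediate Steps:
$k{\left(s \right)} = \frac{36}{s}$
$Q = \frac{1}{19251}$ ($Q = \frac{1}{-45 + 19296} = \frac{1}{19251} \approx 5.1945 \cdot 10^{-5}$)
$\left(k{\left(\frac{14 - 30}{39 - 30} \right)} + Q\right) - 26443 = \left(\frac{36}{\left(14 - 30\right) \frac{1}{39 - 30}} + \frac{1}{19251}\right) - 26443 = \left(\frac{36}{\left(-16\right) \frac{1}{9}} + \frac{1}{19251}\right) - 26443 = \left(\frac{36}{- \frac{16}{9}} + \frac{1}{19251}\right) - 26443 = \left(36 \left(- \frac{9}{16}\right) + \frac{1}{19251}\right) - 26443 = \left(- \frac{81}{4} + \frac{1}{19251}\right) - 26443 = - \frac{1559327}{77004} - 26443 = - \frac{2037776099}{77004}$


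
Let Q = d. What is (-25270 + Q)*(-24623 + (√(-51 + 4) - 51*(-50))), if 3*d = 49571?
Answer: 579173447/3 - 26239*I*√47/3 ≈ 1.9306e+8 - 59962.0*I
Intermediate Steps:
d = 49571/3 (d = (⅓)*49571 = 49571/3 ≈ 16524.)
Q = 49571/3 ≈ 16524.
(-25270 + Q)*(-24623 + (√(-51 + 4) - 51*(-50))) = (-25270 + 49571/3)*(-24623 + (√(-51 + 4) - 51*(-50))) = -26239*(-24623 + (√(-47) + 2550))/3 = -26239*(-24623 + (I*√47 + 2550))/3 = -26239*(-24623 + (2550 + I*√47))/3 = -26239*(-22073 + I*√47)/3 = 579173447/3 - 26239*I*√47/3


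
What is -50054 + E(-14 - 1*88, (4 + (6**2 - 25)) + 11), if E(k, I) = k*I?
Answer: -52706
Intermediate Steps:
E(k, I) = I*k
-50054 + E(-14 - 1*88, (4 + (6**2 - 25)) + 11) = -50054 + ((4 + (6**2 - 25)) + 11)*(-14 - 1*88) = -50054 + ((4 + (36 - 25)) + 11)*(-14 - 88) = -50054 + ((4 + 11) + 11)*(-102) = -50054 + (15 + 11)*(-102) = -50054 + 26*(-102) = -50054 - 2652 = -52706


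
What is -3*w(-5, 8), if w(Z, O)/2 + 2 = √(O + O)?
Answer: -12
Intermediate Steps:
w(Z, O) = -4 + 2*√2*√O (w(Z, O) = -4 + 2*√(O + O) = -4 + 2*√(2*O) = -4 + 2*(√2*√O) = -4 + 2*√2*√O)
-3*w(-5, 8) = -3*(-4 + 2*√2*√8) = -3*(-4 + 2*√2*(2*√2)) = -3*(-4 + 8) = -3*4 = -12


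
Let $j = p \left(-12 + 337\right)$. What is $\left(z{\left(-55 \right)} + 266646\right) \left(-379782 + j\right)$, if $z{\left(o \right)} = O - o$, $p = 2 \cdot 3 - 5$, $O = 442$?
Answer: $-101369281351$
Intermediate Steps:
$p = 1$ ($p = 6 - 5 = 1$)
$j = 325$ ($j = 1 \left(-12 + 337\right) = 1 \cdot 325 = 325$)
$z{\left(o \right)} = 442 - o$
$\left(z{\left(-55 \right)} + 266646\right) \left(-379782 + j\right) = \left(\left(442 - -55\right) + 266646\right) \left(-379782 + 325\right) = \left(\left(442 + 55\right) + 266646\right) \left(-379457\right) = \left(497 + 266646\right) \left(-379457\right) = 267143 \left(-379457\right) = -101369281351$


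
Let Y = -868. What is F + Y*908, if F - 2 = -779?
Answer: -788921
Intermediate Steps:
F = -777 (F = 2 - 779 = -777)
F + Y*908 = -777 - 868*908 = -777 - 788144 = -788921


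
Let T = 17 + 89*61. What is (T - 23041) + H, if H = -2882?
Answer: -20477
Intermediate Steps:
T = 5446 (T = 17 + 5429 = 5446)
(T - 23041) + H = (5446 - 23041) - 2882 = -17595 - 2882 = -20477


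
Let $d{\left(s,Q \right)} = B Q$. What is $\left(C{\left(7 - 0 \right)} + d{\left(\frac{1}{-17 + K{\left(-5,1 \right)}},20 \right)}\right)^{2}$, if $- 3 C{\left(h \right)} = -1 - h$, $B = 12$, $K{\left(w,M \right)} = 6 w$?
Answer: $\frac{529984}{9} \approx 58887.0$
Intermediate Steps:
$C{\left(h \right)} = \frac{1}{3} + \frac{h}{3}$ ($C{\left(h \right)} = - \frac{-1 - h}{3} = \frac{1}{3} + \frac{h}{3}$)
$d{\left(s,Q \right)} = 12 Q$
$\left(C{\left(7 - 0 \right)} + d{\left(\frac{1}{-17 + K{\left(-5,1 \right)}},20 \right)}\right)^{2} = \left(\left(\frac{1}{3} + \frac{7 - 0}{3}\right) + 12 \cdot 20\right)^{2} = \left(\left(\frac{1}{3} + \frac{7 + 0}{3}\right) + 240\right)^{2} = \left(\left(\frac{1}{3} + \frac{1}{3} \cdot 7\right) + 240\right)^{2} = \left(\left(\frac{1}{3} + \frac{7}{3}\right) + 240\right)^{2} = \left(\frac{8}{3} + 240\right)^{2} = \left(\frac{728}{3}\right)^{2} = \frac{529984}{9}$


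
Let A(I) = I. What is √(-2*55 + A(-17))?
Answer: I*√127 ≈ 11.269*I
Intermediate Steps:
√(-2*55 + A(-17)) = √(-2*55 - 17) = √(-110 - 17) = √(-127) = I*√127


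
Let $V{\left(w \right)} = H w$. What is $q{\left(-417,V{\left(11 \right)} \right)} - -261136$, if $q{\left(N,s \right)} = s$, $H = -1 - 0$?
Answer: $261125$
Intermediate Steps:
$H = -1$ ($H = -1 + 0 = -1$)
$V{\left(w \right)} = - w$
$q{\left(-417,V{\left(11 \right)} \right)} - -261136 = \left(-1\right) 11 - -261136 = -11 + 261136 = 261125$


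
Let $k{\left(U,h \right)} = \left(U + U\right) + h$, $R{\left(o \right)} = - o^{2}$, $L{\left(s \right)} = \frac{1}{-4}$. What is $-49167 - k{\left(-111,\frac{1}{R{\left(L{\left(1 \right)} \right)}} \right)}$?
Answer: $-48929$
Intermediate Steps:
$L{\left(s \right)} = - \frac{1}{4}$
$k{\left(U,h \right)} = h + 2 U$ ($k{\left(U,h \right)} = 2 U + h = h + 2 U$)
$-49167 - k{\left(-111,\frac{1}{R{\left(L{\left(1 \right)} \right)}} \right)} = -49167 - \left(\frac{1}{\left(-1\right) \left(- \frac{1}{4}\right)^{2}} + 2 \left(-111\right)\right) = -49167 - \left(\frac{1}{\left(-1\right) \frac{1}{16}} - 222\right) = -49167 - \left(\frac{1}{- \frac{1}{16}} - 222\right) = -49167 - \left(-16 - 222\right) = -49167 - -238 = -49167 + 238 = -48929$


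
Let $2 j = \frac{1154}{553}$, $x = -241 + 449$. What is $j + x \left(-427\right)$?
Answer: $- \frac{49114671}{553} \approx -88815.0$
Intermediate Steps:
$x = 208$
$j = \frac{577}{553}$ ($j = \frac{1154 \cdot \frac{1}{553}}{2} = \frac{1}{2} \cdot \frac{1154}{553} = \frac{577}{553} \approx 1.0434$)
$j + x \left(-427\right) = \frac{577}{553} + 208 \left(-427\right) = \frac{577}{553} - 88816 = - \frac{49114671}{553}$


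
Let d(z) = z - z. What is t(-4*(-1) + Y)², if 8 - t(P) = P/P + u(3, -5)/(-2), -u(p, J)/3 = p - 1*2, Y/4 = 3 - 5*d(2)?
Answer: 121/4 ≈ 30.250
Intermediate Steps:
d(z) = 0
Y = 12 (Y = 4*(3 - 5*0) = 4*(3 + 0) = 4*3 = 12)
u(p, J) = 6 - 3*p (u(p, J) = -3*(p - 1*2) = -3*(p - 2) = -3*(-2 + p) = 6 - 3*p)
t(P) = 11/2 (t(P) = 8 - (P/P + (6 - 3*3)/(-2)) = 8 - (1 + (6 - 9)*(-½)) = 8 - (1 - 3*(-½)) = 8 - (1 + 3/2) = 8 - 1*5/2 = 8 - 5/2 = 11/2)
t(-4*(-1) + Y)² = (11/2)² = 121/4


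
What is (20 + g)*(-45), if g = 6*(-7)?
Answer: 990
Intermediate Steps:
g = -42
(20 + g)*(-45) = (20 - 42)*(-45) = -22*(-45) = 990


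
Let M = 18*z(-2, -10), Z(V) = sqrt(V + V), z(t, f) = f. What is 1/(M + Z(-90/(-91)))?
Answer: -91/16379 - sqrt(455)/491370 ≈ -0.0055993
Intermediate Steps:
Z(V) = sqrt(2)*sqrt(V) (Z(V) = sqrt(2*V) = sqrt(2)*sqrt(V))
M = -180 (M = 18*(-10) = -180)
1/(M + Z(-90/(-91))) = 1/(-180 + sqrt(2)*sqrt(-90/(-91))) = 1/(-180 + sqrt(2)*sqrt(-90*(-1/91))) = 1/(-180 + sqrt(2)*sqrt(90/91)) = 1/(-180 + sqrt(2)*(3*sqrt(910)/91)) = 1/(-180 + 6*sqrt(455)/91)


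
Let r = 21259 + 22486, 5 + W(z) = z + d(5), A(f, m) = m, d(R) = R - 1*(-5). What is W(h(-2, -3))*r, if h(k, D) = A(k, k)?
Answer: 131235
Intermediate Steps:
d(R) = 5 + R (d(R) = R + 5 = 5 + R)
h(k, D) = k
W(z) = 5 + z (W(z) = -5 + (z + (5 + 5)) = -5 + (z + 10) = -5 + (10 + z) = 5 + z)
r = 43745
W(h(-2, -3))*r = (5 - 2)*43745 = 3*43745 = 131235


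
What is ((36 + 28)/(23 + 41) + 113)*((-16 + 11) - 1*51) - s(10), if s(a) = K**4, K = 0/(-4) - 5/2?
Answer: -102769/16 ≈ -6423.1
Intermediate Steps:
K = -5/2 (K = 0*(-1/4) - 5*1/2 = 0 - 5/2 = -5/2 ≈ -2.5000)
s(a) = 625/16 (s(a) = (-5/2)**4 = 625/16)
((36 + 28)/(23 + 41) + 113)*((-16 + 11) - 1*51) - s(10) = ((36 + 28)/(23 + 41) + 113)*((-16 + 11) - 1*51) - 1*625/16 = (64/64 + 113)*(-5 - 51) - 625/16 = (64*(1/64) + 113)*(-56) - 625/16 = (1 + 113)*(-56) - 625/16 = 114*(-56) - 625/16 = -6384 - 625/16 = -102769/16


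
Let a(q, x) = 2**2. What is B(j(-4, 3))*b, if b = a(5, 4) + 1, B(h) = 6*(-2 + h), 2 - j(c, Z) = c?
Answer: 120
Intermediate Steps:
j(c, Z) = 2 - c
a(q, x) = 4
B(h) = -12 + 6*h
b = 5 (b = 4 + 1 = 5)
B(j(-4, 3))*b = (-12 + 6*(2 - 1*(-4)))*5 = (-12 + 6*(2 + 4))*5 = (-12 + 6*6)*5 = (-12 + 36)*5 = 24*5 = 120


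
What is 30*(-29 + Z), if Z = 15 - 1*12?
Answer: -780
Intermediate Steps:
Z = 3 (Z = 15 - 12 = 3)
30*(-29 + Z) = 30*(-29 + 3) = 30*(-26) = -780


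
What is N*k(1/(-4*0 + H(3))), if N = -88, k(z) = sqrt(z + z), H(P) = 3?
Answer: -88*sqrt(6)/3 ≈ -71.852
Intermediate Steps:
k(z) = sqrt(2)*sqrt(z) (k(z) = sqrt(2*z) = sqrt(2)*sqrt(z))
N*k(1/(-4*0 + H(3))) = -88*sqrt(2)*sqrt(1/(-4*0 + 3)) = -88*sqrt(2)*sqrt(1/(0 + 3)) = -88*sqrt(2)*sqrt(1/3) = -88*sqrt(2)*sqrt(3)/3 = -88*sqrt(6)/3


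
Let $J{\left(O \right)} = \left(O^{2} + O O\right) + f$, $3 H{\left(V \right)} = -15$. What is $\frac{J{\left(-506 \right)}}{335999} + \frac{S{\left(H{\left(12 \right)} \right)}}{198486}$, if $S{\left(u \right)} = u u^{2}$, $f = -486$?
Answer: $\frac{101500658921}{66691097514} \approx 1.522$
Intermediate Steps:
$H{\left(V \right)} = -5$ ($H{\left(V \right)} = \frac{1}{3} \left(-15\right) = -5$)
$S{\left(u \right)} = u^{3}$
$J{\left(O \right)} = -486 + 2 O^{2}$ ($J{\left(O \right)} = \left(O^{2} + O O\right) - 486 = \left(O^{2} + O^{2}\right) - 486 = 2 O^{2} - 486 = -486 + 2 O^{2}$)
$\frac{J{\left(-506 \right)}}{335999} + \frac{S{\left(H{\left(12 \right)} \right)}}{198486} = \frac{-486 + 2 \left(-506\right)^{2}}{335999} + \frac{\left(-5\right)^{3}}{198486} = \left(-486 + 2 \cdot 256036\right) \frac{1}{335999} - \frac{125}{198486} = \left(-486 + 512072\right) \frac{1}{335999} - \frac{125}{198486} = 511586 \cdot \frac{1}{335999} - \frac{125}{198486} = \frac{511586}{335999} - \frac{125}{198486} = \frac{101500658921}{66691097514}$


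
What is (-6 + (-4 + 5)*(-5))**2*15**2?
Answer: 27225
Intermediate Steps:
(-6 + (-4 + 5)*(-5))**2*15**2 = (-6 + 1*(-5))**2*225 = (-6 - 5)**2*225 = (-11)**2*225 = 121*225 = 27225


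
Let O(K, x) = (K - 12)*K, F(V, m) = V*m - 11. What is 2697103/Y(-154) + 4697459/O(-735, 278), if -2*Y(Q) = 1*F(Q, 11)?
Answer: 593934200173/187224345 ≈ 3172.3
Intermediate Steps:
F(V, m) = -11 + V*m
Y(Q) = 11/2 - 11*Q/2 (Y(Q) = -(-11 + Q*11)/2 = -(-11 + 11*Q)/2 = 11/2 - 11*Q/2)
O(K, x) = K*(-12 + K) (O(K, x) = (-12 + K)*K = K*(-12 + K))
2697103/Y(-154) + 4697459/O(-735, 278) = 2697103/(11/2 - 11/2*(-154)) + 4697459/((-735*(-12 - 735))) = 2697103/(11/2 + 847) + 4697459/((-735*(-747))) = 2697103/(1705/2) + 4697459/549045 = 2697103*(2/1705) + 4697459*(1/549045) = 5394206/1705 + 4697459/549045 = 593934200173/187224345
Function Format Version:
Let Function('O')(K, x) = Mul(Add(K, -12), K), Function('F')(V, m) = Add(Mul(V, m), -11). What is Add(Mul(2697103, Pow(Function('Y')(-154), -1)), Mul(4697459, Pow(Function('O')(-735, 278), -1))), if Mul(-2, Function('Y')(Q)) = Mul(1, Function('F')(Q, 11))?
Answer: Rational(593934200173, 187224345) ≈ 3172.3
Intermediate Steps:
Function('F')(V, m) = Add(-11, Mul(V, m))
Function('Y')(Q) = Add(Rational(11, 2), Mul(Rational(-11, 2), Q)) (Function('Y')(Q) = Mul(Rational(-1, 2), Mul(1, Add(-11, Mul(Q, 11)))) = Mul(Rational(-1, 2), Mul(1, Add(-11, Mul(11, Q)))) = Mul(Rational(-1, 2), Add(-11, Mul(11, Q))) = Add(Rational(11, 2), Mul(Rational(-11, 2), Q)))
Function('O')(K, x) = Mul(K, Add(-12, K)) (Function('O')(K, x) = Mul(Add(-12, K), K) = Mul(K, Add(-12, K)))
Add(Mul(2697103, Pow(Function('Y')(-154), -1)), Mul(4697459, Pow(Function('O')(-735, 278), -1))) = Add(Mul(2697103, Pow(Add(Rational(11, 2), Mul(Rational(-11, 2), -154)), -1)), Mul(4697459, Pow(Mul(-735, Add(-12, -735)), -1))) = Add(Mul(2697103, Pow(Add(Rational(11, 2), 847), -1)), Mul(4697459, Pow(Mul(-735, -747), -1))) = Add(Mul(2697103, Pow(Rational(1705, 2), -1)), Mul(4697459, Pow(549045, -1))) = Add(Mul(2697103, Rational(2, 1705)), Mul(4697459, Rational(1, 549045))) = Add(Rational(5394206, 1705), Rational(4697459, 549045)) = Rational(593934200173, 187224345)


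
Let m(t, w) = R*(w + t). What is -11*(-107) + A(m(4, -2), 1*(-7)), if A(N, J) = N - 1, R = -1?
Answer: 1174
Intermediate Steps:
m(t, w) = -t - w (m(t, w) = -(w + t) = -(t + w) = -t - w)
A(N, J) = -1 + N
-11*(-107) + A(m(4, -2), 1*(-7)) = -11*(-107) + (-1 + (-1*4 - 1*(-2))) = 1177 + (-1 + (-4 + 2)) = 1177 + (-1 - 2) = 1177 - 3 = 1174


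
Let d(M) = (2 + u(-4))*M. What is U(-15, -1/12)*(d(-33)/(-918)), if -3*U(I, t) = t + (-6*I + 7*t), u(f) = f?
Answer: 2948/1377 ≈ 2.1409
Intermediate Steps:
d(M) = -2*M (d(M) = (2 - 4)*M = -2*M)
U(I, t) = 2*I - 8*t/3 (U(I, t) = -(t + (-6*I + 7*t))/3 = -(-6*I + 8*t)/3 = 2*I - 8*t/3)
U(-15, -1/12)*(d(-33)/(-918)) = (2*(-15) - (-8)/(3*12))*(-2*(-33)/(-918)) = (-30 - (-8)/(3*12))*(66*(-1/918)) = (-30 - 8/3*(-1/12))*(-11/153) = (-30 + 2/9)*(-11/153) = -268/9*(-11/153) = 2948/1377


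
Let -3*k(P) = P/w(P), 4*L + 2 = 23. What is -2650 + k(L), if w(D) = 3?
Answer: -31807/12 ≈ -2650.6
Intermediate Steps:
L = 21/4 (L = -½ + (¼)*23 = -½ + 23/4 = 21/4 ≈ 5.2500)
k(P) = -P/9 (k(P) = -P/(3*3) = -P/9)
-2650 + k(L) = -2650 - ⅑*21/4 = -2650 - 7/12 = -31807/12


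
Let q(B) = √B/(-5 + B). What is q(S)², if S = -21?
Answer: -21/676 ≈ -0.031065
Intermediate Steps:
q(B) = √B/(-5 + B)
q(S)² = (√(-21)/(-5 - 21))² = ((I*√21)/(-26))² = ((I*√21)*(-1/26))² = (-I*√21/26)² = -21/676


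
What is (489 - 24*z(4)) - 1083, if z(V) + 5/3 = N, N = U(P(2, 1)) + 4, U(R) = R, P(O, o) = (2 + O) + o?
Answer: -770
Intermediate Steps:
P(O, o) = 2 + O + o
N = 9 (N = (2 + 2 + 1) + 4 = 5 + 4 = 9)
z(V) = 22/3 (z(V) = -5/3 + 9 = 22/3)
(489 - 24*z(4)) - 1083 = (489 - 24*22/3) - 1083 = (489 - 176) - 1083 = 313 - 1083 = -770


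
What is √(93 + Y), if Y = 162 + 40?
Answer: √295 ≈ 17.176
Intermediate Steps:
Y = 202
√(93 + Y) = √(93 + 202) = √295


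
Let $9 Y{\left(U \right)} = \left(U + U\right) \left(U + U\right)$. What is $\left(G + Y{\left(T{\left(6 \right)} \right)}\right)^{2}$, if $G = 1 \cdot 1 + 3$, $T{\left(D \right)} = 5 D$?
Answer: $163216$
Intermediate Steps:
$Y{\left(U \right)} = \frac{4 U^{2}}{9}$ ($Y{\left(U \right)} = \frac{\left(U + U\right) \left(U + U\right)}{9} = \frac{2 U 2 U}{9} = \frac{4 U^{2}}{9}$)
$G = 4$ ($G = 1 + 3 = 4$)
$\left(G + Y{\left(T{\left(6 \right)} \right)}\right)^{2} = \left(4 + \frac{4 \left(5 \cdot 6\right)^{2}}{9}\right)^{2} = \left(4 + \frac{4 \cdot 30^{2}}{9}\right)^{2} = \left(4 + \frac{4}{9} \cdot 900\right)^{2} = \left(4 + 400\right)^{2} = 404^{2} = 163216$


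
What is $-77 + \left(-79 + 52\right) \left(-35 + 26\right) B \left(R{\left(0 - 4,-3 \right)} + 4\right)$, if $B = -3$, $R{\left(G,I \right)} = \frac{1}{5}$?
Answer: $- \frac{15694}{5} \approx -3138.8$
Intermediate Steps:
$R{\left(G,I \right)} = \frac{1}{5}$
$-77 + \left(-79 + 52\right) \left(-35 + 26\right) B \left(R{\left(0 - 4,-3 \right)} + 4\right) = -77 + \left(-79 + 52\right) \left(-35 + 26\right) \left(- 3 \left(\frac{1}{5} + 4\right)\right) = -77 + \left(-27\right) \left(-9\right) \left(\left(-3\right) \frac{21}{5}\right) = -77 + 243 \left(- \frac{63}{5}\right) = -77 - \frac{15309}{5} = - \frac{15694}{5}$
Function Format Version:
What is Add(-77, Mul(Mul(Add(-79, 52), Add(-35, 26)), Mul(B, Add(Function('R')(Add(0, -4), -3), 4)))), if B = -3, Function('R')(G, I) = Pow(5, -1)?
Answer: Rational(-15694, 5) ≈ -3138.8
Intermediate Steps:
Function('R')(G, I) = Rational(1, 5)
Add(-77, Mul(Mul(Add(-79, 52), Add(-35, 26)), Mul(B, Add(Function('R')(Add(0, -4), -3), 4)))) = Add(-77, Mul(Mul(Add(-79, 52), Add(-35, 26)), Mul(-3, Add(Rational(1, 5), 4)))) = Add(-77, Mul(Mul(-27, -9), Mul(-3, Rational(21, 5)))) = Add(-77, Mul(243, Rational(-63, 5))) = Add(-77, Rational(-15309, 5)) = Rational(-15694, 5)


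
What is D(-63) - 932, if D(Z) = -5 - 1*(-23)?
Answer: -914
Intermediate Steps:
D(Z) = 18 (D(Z) = -5 + 23 = 18)
D(-63) - 932 = 18 - 932 = -914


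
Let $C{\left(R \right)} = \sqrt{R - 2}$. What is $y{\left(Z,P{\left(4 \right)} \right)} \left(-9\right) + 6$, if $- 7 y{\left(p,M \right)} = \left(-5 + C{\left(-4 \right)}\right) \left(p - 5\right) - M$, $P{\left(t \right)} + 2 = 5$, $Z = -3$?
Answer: $\frac{375}{7} - \frac{72 i \sqrt{6}}{7} \approx 53.571 - 25.195 i$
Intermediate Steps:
$P{\left(t \right)} = 3$ ($P{\left(t \right)} = -2 + 5 = 3$)
$C{\left(R \right)} = \sqrt{-2 + R}$
$y{\left(p,M \right)} = \frac{M}{7} - \frac{\left(-5 + p\right) \left(-5 + i \sqrt{6}\right)}{7}$ ($y{\left(p,M \right)} = - \frac{\left(-5 + \sqrt{-2 - 4}\right) \left(p - 5\right) - M}{7} = - \frac{\left(-5 + \sqrt{-6}\right) \left(-5 + p\right) - M}{7} = - \frac{\left(-5 + i \sqrt{6}\right) \left(-5 + p\right) - M}{7} = - \frac{\left(-5 + p\right) \left(-5 + i \sqrt{6}\right) - M}{7} = - \frac{- M + \left(-5 + p\right) \left(-5 + i \sqrt{6}\right)}{7} = \frac{M}{7} - \frac{\left(-5 + p\right) \left(-5 + i \sqrt{6}\right)}{7}$)
$y{\left(Z,P{\left(4 \right)} \right)} \left(-9\right) + 6 = \left(- \frac{25}{7} + \frac{1}{7} \cdot 3 + \frac{5}{7} \left(-3\right) + \frac{5 i \sqrt{6}}{7} - \frac{1}{7} i \left(-3\right) \sqrt{6}\right) \left(-9\right) + 6 = \left(- \frac{25}{7} + \frac{3}{7} - \frac{15}{7} + \frac{5 i \sqrt{6}}{7} + \frac{3 i \sqrt{6}}{7}\right) \left(-9\right) + 6 = \left(- \frac{37}{7} + \frac{8 i \sqrt{6}}{7}\right) \left(-9\right) + 6 = \left(\frac{333}{7} - \frac{72 i \sqrt{6}}{7}\right) + 6 = \frac{375}{7} - \frac{72 i \sqrt{6}}{7}$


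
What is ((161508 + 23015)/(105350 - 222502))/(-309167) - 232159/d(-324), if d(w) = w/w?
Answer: -8408690418552533/36219532384 ≈ -2.3216e+5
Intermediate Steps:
d(w) = 1
((161508 + 23015)/(105350 - 222502))/(-309167) - 232159/d(-324) = ((161508 + 23015)/(105350 - 222502))/(-309167) - 232159/1 = (184523/(-117152))*(-1/309167) - 232159*1 = (184523*(-1/117152))*(-1/309167) - 232159 = -184523/117152*(-1/309167) - 232159 = 184523/36219532384 - 232159 = -8408690418552533/36219532384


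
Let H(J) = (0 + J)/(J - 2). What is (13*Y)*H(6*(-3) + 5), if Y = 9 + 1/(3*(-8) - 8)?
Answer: 48503/480 ≈ 101.05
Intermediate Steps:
H(J) = J/(-2 + J)
Y = 287/32 (Y = 9 + 1/(-24 - 8) = 9 + 1/(-32) = 9 - 1/32 = 287/32 ≈ 8.9688)
(13*Y)*H(6*(-3) + 5) = (13*(287/32))*((6*(-3) + 5)/(-2 + (6*(-3) + 5))) = 3731*((-18 + 5)/(-2 + (-18 + 5)))/32 = 3731*(-13/(-2 - 13))/32 = 3731*(-13/(-15))/32 = 3731*(-13*(-1/15))/32 = (3731/32)*(13/15) = 48503/480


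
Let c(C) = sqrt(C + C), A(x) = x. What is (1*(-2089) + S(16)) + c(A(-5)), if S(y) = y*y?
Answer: -1833 + I*sqrt(10) ≈ -1833.0 + 3.1623*I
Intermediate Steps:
S(y) = y**2
c(C) = sqrt(2)*sqrt(C) (c(C) = sqrt(2*C) = sqrt(2)*sqrt(C))
(1*(-2089) + S(16)) + c(A(-5)) = (1*(-2089) + 16**2) + sqrt(2)*sqrt(-5) = (-2089 + 256) + sqrt(2)*(I*sqrt(5)) = -1833 + I*sqrt(10)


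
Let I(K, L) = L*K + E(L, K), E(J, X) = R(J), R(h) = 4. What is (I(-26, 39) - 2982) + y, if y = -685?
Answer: -4677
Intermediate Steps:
E(J, X) = 4
I(K, L) = 4 + K*L (I(K, L) = L*K + 4 = K*L + 4 = 4 + K*L)
(I(-26, 39) - 2982) + y = ((4 - 26*39) - 2982) - 685 = ((4 - 1014) - 2982) - 685 = (-1010 - 2982) - 685 = -3992 - 685 = -4677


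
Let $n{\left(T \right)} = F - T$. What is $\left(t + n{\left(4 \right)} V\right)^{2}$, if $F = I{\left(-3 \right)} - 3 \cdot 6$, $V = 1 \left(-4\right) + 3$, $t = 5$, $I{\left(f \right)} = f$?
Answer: $900$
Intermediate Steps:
$V = -1$ ($V = -4 + 3 = -1$)
$F = -21$ ($F = -3 - 3 \cdot 6 = -3 - 18 = -21$)
$n{\left(T \right)} = -21 - T$
$\left(t + n{\left(4 \right)} V\right)^{2} = \left(5 + \left(-21 - 4\right) \left(-1\right)\right)^{2} = \left(5 - -25\right)^{2} = \left(5 + 25\right)^{2} = 30^{2} = 900$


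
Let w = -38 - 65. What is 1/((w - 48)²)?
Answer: 1/22801 ≈ 4.3858e-5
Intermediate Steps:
w = -103
1/((w - 48)²) = 1/((-103 - 48)²) = 1/((-151)²) = 1/22801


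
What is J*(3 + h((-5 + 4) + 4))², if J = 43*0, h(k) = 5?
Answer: 0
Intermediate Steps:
J = 0
J*(3 + h((-5 + 4) + 4))² = 0*(3 + 5)² = 0*8² = 0*64 = 0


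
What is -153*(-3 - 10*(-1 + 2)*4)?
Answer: 6579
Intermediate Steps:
-153*(-3 - 10*(-1 + 2)*4) = -153*(-3 - 10*4) = -153*(-3 - 40) = -153*(-43) = 6579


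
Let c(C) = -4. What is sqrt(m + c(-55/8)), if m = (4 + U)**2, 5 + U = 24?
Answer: 5*sqrt(21) ≈ 22.913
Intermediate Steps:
U = 19 (U = -5 + 24 = 19)
m = 529 (m = (4 + 19)**2 = 23**2 = 529)
sqrt(m + c(-55/8)) = sqrt(529 - 4) = sqrt(525) = 5*sqrt(21)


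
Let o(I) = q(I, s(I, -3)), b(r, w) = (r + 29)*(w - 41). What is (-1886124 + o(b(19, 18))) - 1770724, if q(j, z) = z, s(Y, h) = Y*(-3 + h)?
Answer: -3650224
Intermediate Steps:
b(r, w) = (-41 + w)*(29 + r) (b(r, w) = (29 + r)*(-41 + w) = (-41 + w)*(29 + r))
o(I) = -6*I (o(I) = I*(-3 - 3) = I*(-6) = -6*I)
(-1886124 + o(b(19, 18))) - 1770724 = (-1886124 - 6*(-1189 - 41*19 + 29*18 + 19*18)) - 1770724 = (-1886124 - 6*(-1189 - 779 + 522 + 342)) - 1770724 = (-1886124 - 6*(-1104)) - 1770724 = (-1886124 + 6624) - 1770724 = -1879500 - 1770724 = -3650224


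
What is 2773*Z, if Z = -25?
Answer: -69325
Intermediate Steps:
2773*Z = 2773*(-25) = -69325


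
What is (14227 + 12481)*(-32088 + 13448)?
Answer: -497837120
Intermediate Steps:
(14227 + 12481)*(-32088 + 13448) = 26708*(-18640) = -497837120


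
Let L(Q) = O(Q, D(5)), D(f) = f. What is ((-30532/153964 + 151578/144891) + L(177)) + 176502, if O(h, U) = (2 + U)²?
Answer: 109403284867314/619666609 ≈ 1.7655e+5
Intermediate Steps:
L(Q) = 49 (L(Q) = (2 + 5)² = 7² = 49)
((-30532/153964 + 151578/144891) + L(177)) + 176502 = ((-30532/153964 + 151578/144891) + 49) + 176502 = ((-30532*1/153964 + 151578*(1/144891)) + 49) + 176502 = ((-7633/38491 + 16842/16099) + 49) + 176502 = (525381755/619666609 + 49) + 176502 = 30889045596/619666609 + 176502 = 109403284867314/619666609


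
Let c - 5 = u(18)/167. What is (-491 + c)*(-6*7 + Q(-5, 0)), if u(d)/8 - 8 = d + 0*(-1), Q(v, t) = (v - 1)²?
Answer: 485724/167 ≈ 2908.5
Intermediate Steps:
Q(v, t) = (-1 + v)²
u(d) = 64 + 8*d (u(d) = 64 + 8*(d + 0*(-1)) = 64 + 8*(d + 0) = 64 + 8*d)
c = 1043/167 (c = 5 + (64 + 8*18)/167 = 5 + (64 + 144)*(1/167) = 5 + 208*(1/167) = 5 + 208/167 = 1043/167 ≈ 6.2455)
(-491 + c)*(-6*7 + Q(-5, 0)) = (-491 + 1043/167)*(-6*7 + (-1 - 5)²) = -80954*(-42 + (-6)²)/167 = -80954*(-42 + 36)/167 = -80954/167*(-6) = 485724/167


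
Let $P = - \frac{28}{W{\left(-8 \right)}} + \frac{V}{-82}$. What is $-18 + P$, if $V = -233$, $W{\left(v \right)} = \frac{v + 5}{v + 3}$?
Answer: $- \frac{15209}{246} \approx -61.825$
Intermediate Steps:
$W{\left(v \right)} = \frac{5 + v}{3 + v}$
$P = - \frac{10781}{246}$ ($P = - \frac{28}{\frac{1}{3 - 8} \left(5 - 8\right)} - \frac{233}{-82} = - \frac{28}{\frac{1}{-5} \left(-3\right)} - - \frac{233}{82} = - \frac{28}{\left(- \frac{1}{5}\right) \left(-3\right)} + \frac{233}{82} = - \frac{28}{\frac{3}{5}} + \frac{233}{82} = \left(-28\right) \frac{5}{3} + \frac{233}{82} = - \frac{140}{3} + \frac{233}{82} = - \frac{10781}{246} \approx -43.825$)
$-18 + P = -18 - \frac{10781}{246} = - \frac{15209}{246}$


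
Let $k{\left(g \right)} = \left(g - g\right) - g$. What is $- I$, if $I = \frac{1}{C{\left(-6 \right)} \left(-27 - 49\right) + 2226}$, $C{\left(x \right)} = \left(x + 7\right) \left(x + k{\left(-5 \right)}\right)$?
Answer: $- \frac{1}{2302} \approx -0.0004344$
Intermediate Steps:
$k{\left(g \right)} = - g$ ($k{\left(g \right)} = 0 - g = - g$)
$C{\left(x \right)} = \left(5 + x\right) \left(7 + x\right)$ ($C{\left(x \right)} = \left(x + 7\right) \left(x - -5\right) = \left(7 + x\right) \left(x + 5\right) = \left(7 + x\right) \left(5 + x\right) = \left(5 + x\right) \left(7 + x\right)$)
$I = \frac{1}{2302}$ ($I = \frac{1}{\left(35 + \left(-6\right)^{2} + 12 \left(-6\right)\right) \left(-27 - 49\right) + 2226} = \frac{1}{\left(35 + 36 - 72\right) \left(-76\right) + 2226} = \frac{1}{\left(-1\right) \left(-76\right) + 2226} = \frac{1}{76 + 2226} = \frac{1}{2302} \approx 0.0004344$)
$- I = \left(-1\right) \frac{1}{2302} = - \frac{1}{2302}$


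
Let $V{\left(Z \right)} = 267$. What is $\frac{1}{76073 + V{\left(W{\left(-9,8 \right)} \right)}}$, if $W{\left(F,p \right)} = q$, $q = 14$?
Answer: $\frac{1}{76340} \approx 1.3099 \cdot 10^{-5}$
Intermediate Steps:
$W{\left(F,p \right)} = 14$
$\frac{1}{76073 + V{\left(W{\left(-9,8 \right)} \right)}} = \frac{1}{76073 + 267} = \frac{1}{76340}$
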